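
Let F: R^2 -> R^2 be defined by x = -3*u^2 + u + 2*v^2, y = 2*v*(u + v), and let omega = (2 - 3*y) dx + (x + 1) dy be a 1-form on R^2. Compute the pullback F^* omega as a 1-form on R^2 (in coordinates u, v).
F^* omega = (30*u^2*v + 36*u*v^2 - 4*u*v - 12*u + 4*v^3 - 6*v^2 + 2*v + 2) du + (-6*u^3 - 12*u^2*v + 2*u^2 - 20*u*v^2 + 4*u*v + 2*u - 16*v^3 + 12*v) dv

Using F^*(f dg) = (f ∘ F) d(g ∘ F), substitute each coordinate x_i by F_i(u, v) in f_i, and replace dx_i by d F_i = (∂F_i/∂u) du + (∂F_i/∂v) dv.
  For the x component: f_1(F) = -6*u*v - 6*v^2 + 2; d F_1 = (1 - 6*u) du + (4*v) dv
  For the y component: f_2(F) = -3*u^2 + u + 2*v^2 + 1; d F_2 = (2*v) du + (2*u + 4*v) dv
Combining and collecting du, dv coefficients:
  coeff of du: 30*u^2*v + 36*u*v^2 - 4*u*v - 12*u + 4*v^3 - 6*v^2 + 2*v + 2
  coeff of dv: -6*u^3 - 12*u^2*v + 2*u^2 - 20*u*v^2 + 4*u*v + 2*u - 16*v^3 + 12*v
F^* omega = (30*u^2*v + 36*u*v^2 - 4*u*v - 12*u + 4*v^3 - 6*v^2 + 2*v + 2) du + (-6*u^3 - 12*u^2*v + 2*u^2 - 20*u*v^2 + 4*u*v + 2*u - 16*v^3 + 12*v) dv.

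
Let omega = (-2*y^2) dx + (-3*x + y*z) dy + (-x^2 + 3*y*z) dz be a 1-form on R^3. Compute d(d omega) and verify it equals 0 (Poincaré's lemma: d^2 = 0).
d(d omega) = 0

Step 1: d omega = sum_{i<j} (∂f_j/∂x_i - ∂f_i/∂x_j) dx_i ∧ dx_j:
  coeff of dx ∧ dy: 4*y - 3
  coeff of dx ∧ dz: -2*x
  coeff of dy ∧ dz: -y + 3*z
Step 2: Apply d again to each 2-form coefficient. The only possible 3-form in R^3 is dx ∧ dy ∧ dz, with coefficient
  ∂(coeff of dy∧dz)/∂x - ∂(coeff of dx∧dz)/∂y + ∂(coeff of dx∧dy)/∂z
  = ∂/∂x (-y + 3*z) - ∂/∂y (-2*x) + ∂/∂z (4*y - 3).
Each of these terms simplifies to sums of mixed partials that cancel in pairs. The result is 0 (by equality of mixed partials for smooth functions — Schwarz / Clairaut).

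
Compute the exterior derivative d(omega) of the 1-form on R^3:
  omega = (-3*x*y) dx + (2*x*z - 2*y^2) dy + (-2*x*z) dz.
d(omega) = (3*x + 2*z) dx ∧ dy + (-2*z) dx ∧ dz + (-2*x) dy ∧ dz

For a 1-form omega = sum_i f_i dx_i, the exterior derivative is
  d(omega) = sum_{i < j} (∂f_j/∂x_i - ∂f_i/∂x_j) dx_i ∧ dx_j.
  coefficient of dx ∧ dy: ∂f_2/∂x - ∂f_1/∂y = ∂(2*x*z - 2*y^2)/∂x - ∂(-3*x*y)/∂y = 3*x + 2*z
  coefficient of dx ∧ dz: ∂f_3/∂x - ∂f_1/∂z = ∂(-2*x*z)/∂x - ∂(-3*x*y)/∂z = -2*z
  coefficient of dy ∧ dz: ∂f_3/∂y - ∂f_2/∂z = ∂(-2*x*z)/∂y - ∂(2*x*z - 2*y^2)/∂z = -2*x
Assembling: d(omega) = (3*x + 2*z) dx ∧ dy + (-2*z) dx ∧ dz + (-2*x) dy ∧ dz.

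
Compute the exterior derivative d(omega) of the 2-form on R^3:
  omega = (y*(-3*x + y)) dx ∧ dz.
d(omega) = (3*x - 2*y) dx ∧ dy ∧ dz

For a 2-form omega = sum_{i<j} g_{ij} dx_i ∧ dx_j, the exterior derivative is
  d(omega) = sum_{i<j} d(g_{ij}) ∧ dx_i ∧ dx_j = sum_{i<j, k} (∂g_{ij}/∂x_k) dx_k ∧ dx_i ∧ dx_j.
Expand each term, using dx_k ∧ dx_i ∧ dx_j = sgn(permutation) dx_{(a)} ∧ dx_{(b)} ∧ dx_{(c)} with (a < b < c) sorted:
  d(y*(-3*x + y)) includes (∂/∂y)(y*(-3*x + y)) dy = (-3*x + 2*y) dy, which multiplied by dx ∧ dz gives (3*x - 2*y) dx ∧ dy ∧ dz
Collecting like 3-forms: d(omega) = (3*x - 2*y) dx ∧ dy ∧ dz.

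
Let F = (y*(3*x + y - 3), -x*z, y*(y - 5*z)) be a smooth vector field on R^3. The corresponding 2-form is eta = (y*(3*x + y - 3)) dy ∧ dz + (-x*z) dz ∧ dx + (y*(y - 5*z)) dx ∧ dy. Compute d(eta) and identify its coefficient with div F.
d(eta) = (-2*y) dx ∧ dy ∧ dz; div F = -2*y

For a 2-form in R^3 of the form above, applying d gives a 3-form with coefficient ∂P/∂x + ∂Q/∂y + ∂R/∂z:
  ∂P/∂x = 3*y
  ∂Q/∂y = 0
  ∂R/∂z = -5*y
Sum = -2*y, which is exactly div F.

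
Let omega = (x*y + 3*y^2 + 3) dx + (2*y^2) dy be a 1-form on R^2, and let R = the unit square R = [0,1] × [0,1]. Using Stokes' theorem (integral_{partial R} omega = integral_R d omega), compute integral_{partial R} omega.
integral_(partial R) omega = -7/2

Stokes: integral_partial_R omega = integral_R d omega with d omega = (∂Q/∂x - ∂P/∂y) dx ∧ dy.
  ∂Q/∂x = 0
  ∂P/∂y = x + 6*y
  integrand = ∂Q/∂x - ∂P/∂y = -x - 6*y.
Integrating over R: integral_0^1 integral_0^1 (-x - 6*y) dx dy = -7/2.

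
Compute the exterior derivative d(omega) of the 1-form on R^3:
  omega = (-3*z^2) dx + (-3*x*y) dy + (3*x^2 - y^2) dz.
d(omega) = (-3*y) dx ∧ dy + (6*x + 6*z) dx ∧ dz + (-2*y) dy ∧ dz

For a 1-form omega = sum_i f_i dx_i, the exterior derivative is
  d(omega) = sum_{i < j} (∂f_j/∂x_i - ∂f_i/∂x_j) dx_i ∧ dx_j.
  coefficient of dx ∧ dy: ∂f_2/∂x - ∂f_1/∂y = ∂(-3*x*y)/∂x - ∂(-3*z^2)/∂y = -3*y
  coefficient of dx ∧ dz: ∂f_3/∂x - ∂f_1/∂z = ∂(3*x^2 - y^2)/∂x - ∂(-3*z^2)/∂z = 6*x + 6*z
  coefficient of dy ∧ dz: ∂f_3/∂y - ∂f_2/∂z = ∂(3*x^2 - y^2)/∂y - ∂(-3*x*y)/∂z = -2*y
Assembling: d(omega) = (-3*y) dx ∧ dy + (6*x + 6*z) dx ∧ dz + (-2*y) dy ∧ dz.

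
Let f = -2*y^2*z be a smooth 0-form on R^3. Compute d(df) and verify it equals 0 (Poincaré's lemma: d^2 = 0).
d(df) = 0

Step 1: df = sum_i (∂f/∂x_i) dx_i = (0) dx + (-4*y*z) dy + (-2*y^2) dz.
Step 2: Apply d again. Using the 1-form formula, the coefficient of dx ∧ dy in d(df) is ∂^2 f/∂x ∂y - ∂^2 f/∂y ∂x = (0) - (0) = 0 (equality of mixed partials for smooth f).
Similarly for dx ∧ dz and dy ∧ dz — all coefficients vanish. So d(df) = 0.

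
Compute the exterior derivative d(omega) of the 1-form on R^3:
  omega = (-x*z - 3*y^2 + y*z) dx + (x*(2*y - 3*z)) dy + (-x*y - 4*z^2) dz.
d(omega) = (8*y - 4*z) dx ∧ dy + (x - 2*y) dx ∧ dz + (2*x) dy ∧ dz

For a 1-form omega = sum_i f_i dx_i, the exterior derivative is
  d(omega) = sum_{i < j} (∂f_j/∂x_i - ∂f_i/∂x_j) dx_i ∧ dx_j.
  coefficient of dx ∧ dy: ∂f_2/∂x - ∂f_1/∂y = ∂(x*(2*y - 3*z))/∂x - ∂(-x*z - 3*y^2 + y*z)/∂y = 8*y - 4*z
  coefficient of dx ∧ dz: ∂f_3/∂x - ∂f_1/∂z = ∂(-x*y - 4*z^2)/∂x - ∂(-x*z - 3*y^2 + y*z)/∂z = x - 2*y
  coefficient of dy ∧ dz: ∂f_3/∂y - ∂f_2/∂z = ∂(-x*y - 4*z^2)/∂y - ∂(x*(2*y - 3*z))/∂z = 2*x
Assembling: d(omega) = (8*y - 4*z) dx ∧ dy + (x - 2*y) dx ∧ dz + (2*x) dy ∧ dz.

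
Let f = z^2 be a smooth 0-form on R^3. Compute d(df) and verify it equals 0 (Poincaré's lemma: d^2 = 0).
d(df) = 0

Step 1: df = sum_i (∂f/∂x_i) dx_i = (0) dx + (0) dy + (2*z) dz.
Step 2: Apply d again. Using the 1-form formula, the coefficient of dx ∧ dy in d(df) is ∂^2 f/∂x ∂y - ∂^2 f/∂y ∂x = (0) - (0) = 0 (equality of mixed partials for smooth f).
Similarly for dx ∧ dz and dy ∧ dz — all coefficients vanish. So d(df) = 0.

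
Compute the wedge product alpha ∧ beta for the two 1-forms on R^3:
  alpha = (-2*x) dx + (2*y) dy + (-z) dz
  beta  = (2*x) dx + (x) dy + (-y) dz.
alpha ∧ beta = (-2*x*(x + 2*y)) dx ∧ dy + (2*x*(y + z)) dx ∧ dz + (x*z - 2*y^2) dy ∧ dz

Distribute the wedge, using dx_i ∧ dx_j = -dx_j ∧ dx_i and dx_i ∧ dx_i = 0. For each pair (i, j) with i < j, the coefficient of dx_i ∧ dx_j in alpha ∧ beta is (alpha_i * beta_j - alpha_j * beta_i). Collecting: alpha ∧ beta = (-2*x*(x + 2*y)) dx ∧ dy + (2*x*(y + z)) dx ∧ dz + (x*z - 2*y^2) dy ∧ dz.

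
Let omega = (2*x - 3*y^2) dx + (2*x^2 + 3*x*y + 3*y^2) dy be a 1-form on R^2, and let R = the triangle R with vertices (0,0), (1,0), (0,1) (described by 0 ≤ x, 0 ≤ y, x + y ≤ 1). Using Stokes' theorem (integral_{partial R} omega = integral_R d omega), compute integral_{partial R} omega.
integral_(partial R) omega = 13/6

Stokes: integral_partial_R omega = integral_R d omega with d omega = (∂Q/∂x - ∂P/∂y) dx ∧ dy.
  ∂Q/∂x = 4*x + 3*y
  ∂P/∂y = -6*y
  integrand = ∂Q/∂x - ∂P/∂y = 4*x + 9*y.
Integrating over R: integral_0^1 integral_0^{1-x} (4*x + 9*y) dy dx = 13/6.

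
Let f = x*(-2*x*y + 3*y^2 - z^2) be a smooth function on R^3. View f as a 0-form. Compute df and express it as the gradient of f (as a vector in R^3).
df = (-4*x*y + 3*y^2 - z^2) dx + (2*x*(-x + 3*y)) dy + (-2*x*z) dz; grad f = (-4*x*y + 3*y^2 - z^2, 2*x*(-x + 3*y), -2*x*z)

For a 0-form f, d f = (∂f/∂x) dx + (∂f/∂y) dy + (∂f/∂z) dz. The components of the vector representation are exactly the entries of grad f in Cartesian coordinates:
  ∂f/∂x = -4*x*y + 3*y^2 - z^2
  ∂f/∂y = 2*x*(-x + 3*y)
  ∂f/∂z = -2*x*z.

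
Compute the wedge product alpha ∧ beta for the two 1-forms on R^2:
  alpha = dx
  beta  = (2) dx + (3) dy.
alpha ∧ beta = (3) dx ∧ dy

Distribute the wedge, using dx_i ∧ dx_j = -dx_j ∧ dx_i and dx_i ∧ dx_i = 0. For each pair (i, j) with i < j, the coefficient of dx_i ∧ dx_j in alpha ∧ beta is (alpha_i * beta_j - alpha_j * beta_i). Collecting: alpha ∧ beta = (3) dx ∧ dy.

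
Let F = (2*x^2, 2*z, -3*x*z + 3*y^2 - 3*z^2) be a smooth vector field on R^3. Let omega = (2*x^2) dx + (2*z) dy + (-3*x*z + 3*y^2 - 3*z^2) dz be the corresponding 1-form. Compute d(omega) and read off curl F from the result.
d(omega) = (6*y - 2) dy ∧ dz + (3*z) dz ∧ dx + (0) dx ∧ dy; curl F = (6*y - 2, 3*z, 0)

d omega = sum_{i<j} (∂f_j/∂x_i - ∂f_i/∂x_j) dx_i ∧ dx_j. Under the identification (dy ∧ dz, dz ∧ dx, dx ∧ dy) ↔ (e_x, e_y, e_z), the coefficients are exactly the components of curl F. Compute:
  ∂R/∂y - ∂Q/∂z = (6*y) - (2) = 6*y - 2
  ∂P/∂z - ∂R/∂x = (0) - (-3*z) = 3*z
  ∂Q/∂x - ∂P/∂y = (0) - (0) = 0.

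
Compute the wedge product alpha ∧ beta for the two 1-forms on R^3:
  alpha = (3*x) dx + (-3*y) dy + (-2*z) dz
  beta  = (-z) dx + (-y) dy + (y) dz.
alpha ∧ beta = (-3*y*(x + z)) dx ∧ dy + (3*x*y - 2*z^2) dx ∧ dz + (-y*(3*y + 2*z)) dy ∧ dz

Distribute the wedge, using dx_i ∧ dx_j = -dx_j ∧ dx_i and dx_i ∧ dx_i = 0. For each pair (i, j) with i < j, the coefficient of dx_i ∧ dx_j in alpha ∧ beta is (alpha_i * beta_j - alpha_j * beta_i). Collecting: alpha ∧ beta = (-3*y*(x + z)) dx ∧ dy + (3*x*y - 2*z^2) dx ∧ dz + (-y*(3*y + 2*z)) dy ∧ dz.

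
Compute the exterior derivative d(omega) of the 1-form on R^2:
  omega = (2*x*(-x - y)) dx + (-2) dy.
d(omega) = (2*x) dx ∧ dy

For a 1-form omega = sum_i f_i dx_i, the exterior derivative is
  d(omega) = sum_{i < j} (∂f_j/∂x_i - ∂f_i/∂x_j) dx_i ∧ dx_j.
  coefficient of dx ∧ dy: ∂f_2/∂x - ∂f_1/∂y = ∂(-2)/∂x - ∂(2*x*(-x - y))/∂y = 2*x
Assembling: d(omega) = (2*x) dx ∧ dy.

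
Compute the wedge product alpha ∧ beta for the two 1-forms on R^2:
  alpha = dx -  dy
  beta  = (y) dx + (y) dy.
alpha ∧ beta = (2*y) dx ∧ dy

Distribute the wedge, using dx_i ∧ dx_j = -dx_j ∧ dx_i and dx_i ∧ dx_i = 0. For each pair (i, j) with i < j, the coefficient of dx_i ∧ dx_j in alpha ∧ beta is (alpha_i * beta_j - alpha_j * beta_i). Collecting: alpha ∧ beta = (2*y) dx ∧ dy.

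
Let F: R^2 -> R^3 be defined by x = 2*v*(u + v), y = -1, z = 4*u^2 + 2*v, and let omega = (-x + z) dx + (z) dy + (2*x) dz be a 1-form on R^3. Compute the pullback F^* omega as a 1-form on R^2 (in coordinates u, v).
F^* omega = (4*v*(10*u^2 + 7*u*v - v^2 + v)) du + (8*u^3 + 12*u^2*v - 12*u*v^2 + 12*u*v - 8*v^3 + 16*v^2) dv

Using F^*(f dg) = (f ∘ F) d(g ∘ F), substitute each coordinate x_i by F_i(u, v) in f_i, and replace dx_i by d F_i = (∂F_i/∂u) du + (∂F_i/∂v) dv.
  For the x component: f_1(F) = 4*u^2 - 2*u*v - 2*v^2 + 2*v; d F_1 = (2*v) du + (2*u + 4*v) dv
  For the y component: f_2(F) = 4*u^2 + 2*v; d F_2 = (0) du + (0) dv
  For the z component: f_3(F) = 4*v*(u + v); d F_3 = (8*u) du + (2) dv
Combining and collecting du, dv coefficients:
  coeff of du: 4*v*(10*u^2 + 7*u*v - v^2 + v)
  coeff of dv: 8*u^3 + 12*u^2*v - 12*u*v^2 + 12*u*v - 8*v^3 + 16*v^2
F^* omega = (4*v*(10*u^2 + 7*u*v - v^2 + v)) du + (8*u^3 + 12*u^2*v - 12*u*v^2 + 12*u*v - 8*v^3 + 16*v^2) dv.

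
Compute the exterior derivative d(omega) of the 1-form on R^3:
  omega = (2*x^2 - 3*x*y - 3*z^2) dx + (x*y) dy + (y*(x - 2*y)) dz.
d(omega) = (3*x + y) dx ∧ dy + (y + 6*z) dx ∧ dz + (x - 4*y) dy ∧ dz

For a 1-form omega = sum_i f_i dx_i, the exterior derivative is
  d(omega) = sum_{i < j} (∂f_j/∂x_i - ∂f_i/∂x_j) dx_i ∧ dx_j.
  coefficient of dx ∧ dy: ∂f_2/∂x - ∂f_1/∂y = ∂(x*y)/∂x - ∂(2*x^2 - 3*x*y - 3*z^2)/∂y = 3*x + y
  coefficient of dx ∧ dz: ∂f_3/∂x - ∂f_1/∂z = ∂(y*(x - 2*y))/∂x - ∂(2*x^2 - 3*x*y - 3*z^2)/∂z = y + 6*z
  coefficient of dy ∧ dz: ∂f_3/∂y - ∂f_2/∂z = ∂(y*(x - 2*y))/∂y - ∂(x*y)/∂z = x - 4*y
Assembling: d(omega) = (3*x + y) dx ∧ dy + (y + 6*z) dx ∧ dz + (x - 4*y) dy ∧ dz.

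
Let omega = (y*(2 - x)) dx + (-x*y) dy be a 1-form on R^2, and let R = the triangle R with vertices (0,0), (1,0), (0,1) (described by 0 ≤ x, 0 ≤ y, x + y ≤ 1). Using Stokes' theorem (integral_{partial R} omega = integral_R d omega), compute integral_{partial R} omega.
integral_(partial R) omega = -1

Stokes: integral_partial_R omega = integral_R d omega with d omega = (∂Q/∂x - ∂P/∂y) dx ∧ dy.
  ∂Q/∂x = -y
  ∂P/∂y = 2 - x
  integrand = ∂Q/∂x - ∂P/∂y = x - y - 2.
Integrating over R: integral_0^1 integral_0^{1-x} (x - y - 2) dy dx = -1.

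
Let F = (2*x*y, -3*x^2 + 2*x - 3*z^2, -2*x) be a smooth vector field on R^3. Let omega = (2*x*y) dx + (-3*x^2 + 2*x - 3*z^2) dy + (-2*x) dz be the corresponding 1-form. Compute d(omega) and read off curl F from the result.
d(omega) = (6*z) dy ∧ dz + (2) dz ∧ dx + (2 - 8*x) dx ∧ dy; curl F = (6*z, 2, 2 - 8*x)

d omega = sum_{i<j} (∂f_j/∂x_i - ∂f_i/∂x_j) dx_i ∧ dx_j. Under the identification (dy ∧ dz, dz ∧ dx, dx ∧ dy) ↔ (e_x, e_y, e_z), the coefficients are exactly the components of curl F. Compute:
  ∂R/∂y - ∂Q/∂z = (0) - (-6*z) = 6*z
  ∂P/∂z - ∂R/∂x = (0) - (-2) = 2
  ∂Q/∂x - ∂P/∂y = (2 - 6*x) - (2*x) = 2 - 8*x.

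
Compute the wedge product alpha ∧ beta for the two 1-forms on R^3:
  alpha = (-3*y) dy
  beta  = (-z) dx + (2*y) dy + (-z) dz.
alpha ∧ beta = (-3*y*z) dx ∧ dy + (3*y*z) dy ∧ dz

Distribute the wedge, using dx_i ∧ dx_j = -dx_j ∧ dx_i and dx_i ∧ dx_i = 0. For each pair (i, j) with i < j, the coefficient of dx_i ∧ dx_j in alpha ∧ beta is (alpha_i * beta_j - alpha_j * beta_i). Collecting: alpha ∧ beta = (-3*y*z) dx ∧ dy + (3*y*z) dy ∧ dz.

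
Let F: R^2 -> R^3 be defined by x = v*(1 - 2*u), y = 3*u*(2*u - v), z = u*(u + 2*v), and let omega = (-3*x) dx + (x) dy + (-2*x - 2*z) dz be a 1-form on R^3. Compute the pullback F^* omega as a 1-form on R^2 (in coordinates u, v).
F^* omega = (-4*u^3 - 28*u^2*v - 6*u*v^2 + 8*u*v - v^2) du + (-4*u^3 - 6*u^2*v + 5*u*v - 3*v) dv

Using F^*(f dg) = (f ∘ F) d(g ∘ F), substitute each coordinate x_i by F_i(u, v) in f_i, and replace dx_i by d F_i = (∂F_i/∂u) du + (∂F_i/∂v) dv.
  For the x component: f_1(F) = 3*v*(2*u - 1); d F_1 = (-2*v) du + (1 - 2*u) dv
  For the y component: f_2(F) = v*(1 - 2*u); d F_2 = (12*u - 3*v) du + (-3*u) dv
  For the z component: f_3(F) = -2*u^2 - 2*v; d F_3 = (2*u + 2*v) du + (2*u) dv
Combining and collecting du, dv coefficients:
  coeff of du: -4*u^3 - 28*u^2*v - 6*u*v^2 + 8*u*v - v^2
  coeff of dv: -4*u^3 - 6*u^2*v + 5*u*v - 3*v
F^* omega = (-4*u^3 - 28*u^2*v - 6*u*v^2 + 8*u*v - v^2) du + (-4*u^3 - 6*u^2*v + 5*u*v - 3*v) dv.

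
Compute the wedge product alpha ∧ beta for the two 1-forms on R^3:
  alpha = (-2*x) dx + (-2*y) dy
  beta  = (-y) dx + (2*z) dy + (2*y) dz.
alpha ∧ beta = (-4*x*z - 2*y^2) dx ∧ dy + (-4*x*y) dx ∧ dz + (-4*y^2) dy ∧ dz

Distribute the wedge, using dx_i ∧ dx_j = -dx_j ∧ dx_i and dx_i ∧ dx_i = 0. For each pair (i, j) with i < j, the coefficient of dx_i ∧ dx_j in alpha ∧ beta is (alpha_i * beta_j - alpha_j * beta_i). Collecting: alpha ∧ beta = (-4*x*z - 2*y^2) dx ∧ dy + (-4*x*y) dx ∧ dz + (-4*y^2) dy ∧ dz.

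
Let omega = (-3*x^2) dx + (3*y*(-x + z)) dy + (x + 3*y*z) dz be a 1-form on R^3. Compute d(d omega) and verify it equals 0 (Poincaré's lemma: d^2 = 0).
d(d omega) = 0

Step 1: d omega = sum_{i<j} (∂f_j/∂x_i - ∂f_i/∂x_j) dx_i ∧ dx_j:
  coeff of dx ∧ dy: -3*y
  coeff of dx ∧ dz: 1
  coeff of dy ∧ dz: -3*y + 3*z
Step 2: Apply d again to each 2-form coefficient. The only possible 3-form in R^3 is dx ∧ dy ∧ dz, with coefficient
  ∂(coeff of dy∧dz)/∂x - ∂(coeff of dx∧dz)/∂y + ∂(coeff of dx∧dy)/∂z
  = ∂/∂x (-3*y + 3*z) - ∂/∂y (1) + ∂/∂z (-3*y).
Each of these terms simplifies to sums of mixed partials that cancel in pairs. The result is 0 (by equality of mixed partials for smooth functions — Schwarz / Clairaut).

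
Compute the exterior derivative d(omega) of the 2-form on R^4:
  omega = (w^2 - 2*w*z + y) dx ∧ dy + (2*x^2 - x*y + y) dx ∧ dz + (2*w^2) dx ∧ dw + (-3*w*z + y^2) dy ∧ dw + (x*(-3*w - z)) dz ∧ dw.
d(omega) = (-2*w + x - 1) dx ∧ dy ∧ dz + (2*w - 2*z) dx ∧ dy ∧ dw + (3*w) dy ∧ dz ∧ dw + (-3*w - z) dx ∧ dz ∧ dw

For a 2-form omega = sum_{i<j} g_{ij} dx_i ∧ dx_j, the exterior derivative is
  d(omega) = sum_{i<j} d(g_{ij}) ∧ dx_i ∧ dx_j = sum_{i<j, k} (∂g_{ij}/∂x_k) dx_k ∧ dx_i ∧ dx_j.
Expand each term, using dx_k ∧ dx_i ∧ dx_j = sgn(permutation) dx_{(a)} ∧ dx_{(b)} ∧ dx_{(c)} with (a < b < c) sorted:
  d(w^2 - 2*w*z + y) includes (∂/∂z)(w^2 - 2*w*z + y) dz = (-2*w) dz, which multiplied by dx ∧ dy gives (-2*w) dx ∧ dy ∧ dz
  d(w^2 - 2*w*z + y) includes (∂/∂w)(w^2 - 2*w*z + y) dw = (2*w - 2*z) dw, which multiplied by dx ∧ dy gives (2*w - 2*z) dx ∧ dy ∧ dw
  d(2*x^2 - x*y + y) includes (∂/∂y)(2*x^2 - x*y + y) dy = (1 - x) dy, which multiplied by dx ∧ dz gives (x - 1) dx ∧ dy ∧ dz
  d(-3*w*z + y^2) includes (∂/∂z)(-3*w*z + y^2) dz = (-3*w) dz, which multiplied by dy ∧ dw gives (3*w) dy ∧ dz ∧ dw
  d(x*(-3*w - z)) includes (∂/∂x)(x*(-3*w - z)) dx = (-3*w - z) dx, which multiplied by dz ∧ dw gives (-3*w - z) dx ∧ dz ∧ dw
Collecting like 3-forms: d(omega) = (-2*w + x - 1) dx ∧ dy ∧ dz + (2*w - 2*z) dx ∧ dy ∧ dw + (3*w) dy ∧ dz ∧ dw + (-3*w - z) dx ∧ dz ∧ dw.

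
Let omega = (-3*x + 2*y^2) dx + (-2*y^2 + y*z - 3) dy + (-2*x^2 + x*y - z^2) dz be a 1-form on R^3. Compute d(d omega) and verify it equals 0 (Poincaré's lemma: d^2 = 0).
d(d omega) = 0

Step 1: d omega = sum_{i<j} (∂f_j/∂x_i - ∂f_i/∂x_j) dx_i ∧ dx_j:
  coeff of dx ∧ dy: -4*y
  coeff of dx ∧ dz: -4*x + y
  coeff of dy ∧ dz: x - y
Step 2: Apply d again to each 2-form coefficient. The only possible 3-form in R^3 is dx ∧ dy ∧ dz, with coefficient
  ∂(coeff of dy∧dz)/∂x - ∂(coeff of dx∧dz)/∂y + ∂(coeff of dx∧dy)/∂z
  = ∂/∂x (x - y) - ∂/∂y (-4*x + y) + ∂/∂z (-4*y).
Each of these terms simplifies to sums of mixed partials that cancel in pairs. The result is 0 (by equality of mixed partials for smooth functions — Schwarz / Clairaut).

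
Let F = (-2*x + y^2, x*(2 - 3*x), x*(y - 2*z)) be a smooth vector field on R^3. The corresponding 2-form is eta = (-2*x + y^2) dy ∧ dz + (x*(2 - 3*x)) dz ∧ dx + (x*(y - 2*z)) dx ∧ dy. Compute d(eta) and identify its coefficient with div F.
d(eta) = (-2*x - 2) dx ∧ dy ∧ dz; div F = -2*x - 2

For a 2-form in R^3 of the form above, applying d gives a 3-form with coefficient ∂P/∂x + ∂Q/∂y + ∂R/∂z:
  ∂P/∂x = -2
  ∂Q/∂y = 0
  ∂R/∂z = -2*x
Sum = -2*x - 2, which is exactly div F.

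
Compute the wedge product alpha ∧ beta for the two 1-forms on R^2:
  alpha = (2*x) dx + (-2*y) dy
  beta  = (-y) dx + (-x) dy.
alpha ∧ beta = (-2*x^2 - 2*y^2) dx ∧ dy

Distribute the wedge, using dx_i ∧ dx_j = -dx_j ∧ dx_i and dx_i ∧ dx_i = 0. For each pair (i, j) with i < j, the coefficient of dx_i ∧ dx_j in alpha ∧ beta is (alpha_i * beta_j - alpha_j * beta_i). Collecting: alpha ∧ beta = (-2*x^2 - 2*y^2) dx ∧ dy.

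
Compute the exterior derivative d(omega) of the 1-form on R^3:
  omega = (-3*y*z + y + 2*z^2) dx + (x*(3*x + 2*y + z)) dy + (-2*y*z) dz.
d(omega) = (6*x + 2*y + 4*z - 1) dx ∧ dy + (3*y - 4*z) dx ∧ dz + (-x - 2*z) dy ∧ dz

For a 1-form omega = sum_i f_i dx_i, the exterior derivative is
  d(omega) = sum_{i < j} (∂f_j/∂x_i - ∂f_i/∂x_j) dx_i ∧ dx_j.
  coefficient of dx ∧ dy: ∂f_2/∂x - ∂f_1/∂y = ∂(x*(3*x + 2*y + z))/∂x - ∂(-3*y*z + y + 2*z^2)/∂y = 6*x + 2*y + 4*z - 1
  coefficient of dx ∧ dz: ∂f_3/∂x - ∂f_1/∂z = ∂(-2*y*z)/∂x - ∂(-3*y*z + y + 2*z^2)/∂z = 3*y - 4*z
  coefficient of dy ∧ dz: ∂f_3/∂y - ∂f_2/∂z = ∂(-2*y*z)/∂y - ∂(x*(3*x + 2*y + z))/∂z = -x - 2*z
Assembling: d(omega) = (6*x + 2*y + 4*z - 1) dx ∧ dy + (3*y - 4*z) dx ∧ dz + (-x - 2*z) dy ∧ dz.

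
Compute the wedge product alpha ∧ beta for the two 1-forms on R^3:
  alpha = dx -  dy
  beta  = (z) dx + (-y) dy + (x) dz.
alpha ∧ beta = (-y + z) dx ∧ dy + (x) dx ∧ dz + (-x) dy ∧ dz

Distribute the wedge, using dx_i ∧ dx_j = -dx_j ∧ dx_i and dx_i ∧ dx_i = 0. For each pair (i, j) with i < j, the coefficient of dx_i ∧ dx_j in alpha ∧ beta is (alpha_i * beta_j - alpha_j * beta_i). Collecting: alpha ∧ beta = (-y + z) dx ∧ dy + (x) dx ∧ dz + (-x) dy ∧ dz.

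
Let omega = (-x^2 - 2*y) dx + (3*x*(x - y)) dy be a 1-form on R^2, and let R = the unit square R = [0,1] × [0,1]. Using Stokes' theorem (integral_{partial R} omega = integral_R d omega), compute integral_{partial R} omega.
integral_(partial R) omega = 7/2

Stokes: integral_partial_R omega = integral_R d omega with d omega = (∂Q/∂x - ∂P/∂y) dx ∧ dy.
  ∂Q/∂x = 6*x - 3*y
  ∂P/∂y = -2
  integrand = ∂Q/∂x - ∂P/∂y = 6*x - 3*y + 2.
Integrating over R: integral_0^1 integral_0^1 (6*x - 3*y + 2) dx dy = 7/2.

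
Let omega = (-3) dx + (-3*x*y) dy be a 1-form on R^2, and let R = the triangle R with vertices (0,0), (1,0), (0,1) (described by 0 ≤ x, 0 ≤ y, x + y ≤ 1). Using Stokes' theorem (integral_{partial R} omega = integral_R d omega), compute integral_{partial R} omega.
integral_(partial R) omega = -1/2

Stokes: integral_partial_R omega = integral_R d omega with d omega = (∂Q/∂x - ∂P/∂y) dx ∧ dy.
  ∂Q/∂x = -3*y
  ∂P/∂y = 0
  integrand = ∂Q/∂x - ∂P/∂y = -3*y.
Integrating over R: integral_0^1 integral_0^{1-x} (-3*y) dy dx = -1/2.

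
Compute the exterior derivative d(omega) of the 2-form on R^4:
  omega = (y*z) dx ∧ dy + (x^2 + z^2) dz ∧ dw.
d(omega) = (y) dx ∧ dy ∧ dz + (2*x) dx ∧ dz ∧ dw

For a 2-form omega = sum_{i<j} g_{ij} dx_i ∧ dx_j, the exterior derivative is
  d(omega) = sum_{i<j} d(g_{ij}) ∧ dx_i ∧ dx_j = sum_{i<j, k} (∂g_{ij}/∂x_k) dx_k ∧ dx_i ∧ dx_j.
Expand each term, using dx_k ∧ dx_i ∧ dx_j = sgn(permutation) dx_{(a)} ∧ dx_{(b)} ∧ dx_{(c)} with (a < b < c) sorted:
  d(y*z) includes (∂/∂z)(y*z) dz = (y) dz, which multiplied by dx ∧ dy gives (y) dx ∧ dy ∧ dz
  d(x^2 + z^2) includes (∂/∂x)(x^2 + z^2) dx = (2*x) dx, which multiplied by dz ∧ dw gives (2*x) dx ∧ dz ∧ dw
Collecting like 3-forms: d(omega) = (y) dx ∧ dy ∧ dz + (2*x) dx ∧ dz ∧ dw.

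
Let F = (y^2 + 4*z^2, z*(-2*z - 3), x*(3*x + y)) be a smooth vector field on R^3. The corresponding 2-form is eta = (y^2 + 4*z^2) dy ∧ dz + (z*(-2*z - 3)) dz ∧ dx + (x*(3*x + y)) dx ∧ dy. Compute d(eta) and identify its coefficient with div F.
d(eta) = (0) dx ∧ dy ∧ dz; div F = 0

For a 2-form in R^3 of the form above, applying d gives a 3-form with coefficient ∂P/∂x + ∂Q/∂y + ∂R/∂z:
  ∂P/∂x = 0
  ∂Q/∂y = 0
  ∂R/∂z = 0
Sum = 0, which is exactly div F.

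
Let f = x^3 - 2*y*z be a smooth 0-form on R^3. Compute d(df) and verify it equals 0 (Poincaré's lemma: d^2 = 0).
d(df) = 0

Step 1: df = sum_i (∂f/∂x_i) dx_i = (3*x^2) dx + (-2*z) dy + (-2*y) dz.
Step 2: Apply d again. Using the 1-form formula, the coefficient of dx ∧ dy in d(df) is ∂^2 f/∂x ∂y - ∂^2 f/∂y ∂x = (0) - (0) = 0 (equality of mixed partials for smooth f).
Similarly for dx ∧ dz and dy ∧ dz — all coefficients vanish. So d(df) = 0.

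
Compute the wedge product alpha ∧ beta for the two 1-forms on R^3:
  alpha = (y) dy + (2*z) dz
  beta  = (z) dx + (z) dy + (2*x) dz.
alpha ∧ beta = (-y*z) dx ∧ dy + (2*x*y - 2*z^2) dy ∧ dz + (-2*z^2) dx ∧ dz

Distribute the wedge, using dx_i ∧ dx_j = -dx_j ∧ dx_i and dx_i ∧ dx_i = 0. For each pair (i, j) with i < j, the coefficient of dx_i ∧ dx_j in alpha ∧ beta is (alpha_i * beta_j - alpha_j * beta_i). Collecting: alpha ∧ beta = (-y*z) dx ∧ dy + (2*x*y - 2*z^2) dy ∧ dz + (-2*z^2) dx ∧ dz.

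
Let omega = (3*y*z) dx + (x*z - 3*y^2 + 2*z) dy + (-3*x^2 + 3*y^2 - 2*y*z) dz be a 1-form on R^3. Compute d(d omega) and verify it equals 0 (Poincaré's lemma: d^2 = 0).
d(d omega) = 0

Step 1: d omega = sum_{i<j} (∂f_j/∂x_i - ∂f_i/∂x_j) dx_i ∧ dx_j:
  coeff of dx ∧ dy: -2*z
  coeff of dx ∧ dz: -6*x - 3*y
  coeff of dy ∧ dz: -x + 6*y - 2*z - 2
Step 2: Apply d again to each 2-form coefficient. The only possible 3-form in R^3 is dx ∧ dy ∧ dz, with coefficient
  ∂(coeff of dy∧dz)/∂x - ∂(coeff of dx∧dz)/∂y + ∂(coeff of dx∧dy)/∂z
  = ∂/∂x (-x + 6*y - 2*z - 2) - ∂/∂y (-6*x - 3*y) + ∂/∂z (-2*z).
Each of these terms simplifies to sums of mixed partials that cancel in pairs. The result is 0 (by equality of mixed partials for smooth functions — Schwarz / Clairaut).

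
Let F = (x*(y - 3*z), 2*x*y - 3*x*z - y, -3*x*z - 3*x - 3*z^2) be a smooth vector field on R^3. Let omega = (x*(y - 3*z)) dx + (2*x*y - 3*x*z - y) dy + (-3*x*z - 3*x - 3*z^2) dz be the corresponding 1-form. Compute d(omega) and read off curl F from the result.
d(omega) = (3*x) dy ∧ dz + (-3*x + 3*z + 3) dz ∧ dx + (-x + 2*y - 3*z) dx ∧ dy; curl F = (3*x, -3*x + 3*z + 3, -x + 2*y - 3*z)

d omega = sum_{i<j} (∂f_j/∂x_i - ∂f_i/∂x_j) dx_i ∧ dx_j. Under the identification (dy ∧ dz, dz ∧ dx, dx ∧ dy) ↔ (e_x, e_y, e_z), the coefficients are exactly the components of curl F. Compute:
  ∂R/∂y - ∂Q/∂z = (0) - (-3*x) = 3*x
  ∂P/∂z - ∂R/∂x = (-3*x) - (-3*z - 3) = -3*x + 3*z + 3
  ∂Q/∂x - ∂P/∂y = (2*y - 3*z) - (x) = -x + 2*y - 3*z.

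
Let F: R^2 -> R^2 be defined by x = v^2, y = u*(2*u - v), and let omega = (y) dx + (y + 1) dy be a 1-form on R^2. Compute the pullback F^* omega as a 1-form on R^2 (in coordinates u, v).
F^* omega = (8*u^3 - 6*u^2*v + u*v^2 + 4*u - v) du + (u*(-2*u^2 + 5*u*v - 2*v^2 - 1)) dv

Using F^*(f dg) = (f ∘ F) d(g ∘ F), substitute each coordinate x_i by F_i(u, v) in f_i, and replace dx_i by d F_i = (∂F_i/∂u) du + (∂F_i/∂v) dv.
  For the x component: f_1(F) = u*(2*u - v); d F_1 = (0) du + (2*v) dv
  For the y component: f_2(F) = 2*u^2 - u*v + 1; d F_2 = (4*u - v) du + (-u) dv
Combining and collecting du, dv coefficients:
  coeff of du: 8*u^3 - 6*u^2*v + u*v^2 + 4*u - v
  coeff of dv: u*(-2*u^2 + 5*u*v - 2*v^2 - 1)
F^* omega = (8*u^3 - 6*u^2*v + u*v^2 + 4*u - v) du + (u*(-2*u^2 + 5*u*v - 2*v^2 - 1)) dv.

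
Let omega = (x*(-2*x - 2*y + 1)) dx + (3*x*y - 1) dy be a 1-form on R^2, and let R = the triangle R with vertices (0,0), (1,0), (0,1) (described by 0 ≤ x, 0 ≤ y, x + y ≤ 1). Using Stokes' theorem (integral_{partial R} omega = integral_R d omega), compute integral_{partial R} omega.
integral_(partial R) omega = 5/6

Stokes: integral_partial_R omega = integral_R d omega with d omega = (∂Q/∂x - ∂P/∂y) dx ∧ dy.
  ∂Q/∂x = 3*y
  ∂P/∂y = -2*x
  integrand = ∂Q/∂x - ∂P/∂y = 2*x + 3*y.
Integrating over R: integral_0^1 integral_0^{1-x} (2*x + 3*y) dy dx = 5/6.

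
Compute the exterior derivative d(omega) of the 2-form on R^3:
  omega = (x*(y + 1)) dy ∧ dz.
d(omega) = (y + 1) dx ∧ dy ∧ dz

For a 2-form omega = sum_{i<j} g_{ij} dx_i ∧ dx_j, the exterior derivative is
  d(omega) = sum_{i<j} d(g_{ij}) ∧ dx_i ∧ dx_j = sum_{i<j, k} (∂g_{ij}/∂x_k) dx_k ∧ dx_i ∧ dx_j.
Expand each term, using dx_k ∧ dx_i ∧ dx_j = sgn(permutation) dx_{(a)} ∧ dx_{(b)} ∧ dx_{(c)} with (a < b < c) sorted:
  d(x*(y + 1)) includes (∂/∂x)(x*(y + 1)) dx = (y + 1) dx, which multiplied by dy ∧ dz gives (y + 1) dx ∧ dy ∧ dz
Collecting like 3-forms: d(omega) = (y + 1) dx ∧ dy ∧ dz.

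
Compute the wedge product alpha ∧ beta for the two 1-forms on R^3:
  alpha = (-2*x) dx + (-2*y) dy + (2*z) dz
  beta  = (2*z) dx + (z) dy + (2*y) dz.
alpha ∧ beta = (2*z*(-x + 2*y)) dx ∧ dy + (-4*x*y - 4*z^2) dx ∧ dz + (-4*y^2 - 2*z^2) dy ∧ dz

Distribute the wedge, using dx_i ∧ dx_j = -dx_j ∧ dx_i and dx_i ∧ dx_i = 0. For each pair (i, j) with i < j, the coefficient of dx_i ∧ dx_j in alpha ∧ beta is (alpha_i * beta_j - alpha_j * beta_i). Collecting: alpha ∧ beta = (2*z*(-x + 2*y)) dx ∧ dy + (-4*x*y - 4*z^2) dx ∧ dz + (-4*y^2 - 2*z^2) dy ∧ dz.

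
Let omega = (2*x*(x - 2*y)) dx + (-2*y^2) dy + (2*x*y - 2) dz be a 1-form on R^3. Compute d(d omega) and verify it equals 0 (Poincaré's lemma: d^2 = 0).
d(d omega) = 0

Step 1: d omega = sum_{i<j} (∂f_j/∂x_i - ∂f_i/∂x_j) dx_i ∧ dx_j:
  coeff of dx ∧ dy: 4*x
  coeff of dx ∧ dz: 2*y
  coeff of dy ∧ dz: 2*x
Step 2: Apply d again to each 2-form coefficient. The only possible 3-form in R^3 is dx ∧ dy ∧ dz, with coefficient
  ∂(coeff of dy∧dz)/∂x - ∂(coeff of dx∧dz)/∂y + ∂(coeff of dx∧dy)/∂z
  = ∂/∂x (2*x) - ∂/∂y (2*y) + ∂/∂z (4*x).
Each of these terms simplifies to sums of mixed partials that cancel in pairs. The result is 0 (by equality of mixed partials for smooth functions — Schwarz / Clairaut).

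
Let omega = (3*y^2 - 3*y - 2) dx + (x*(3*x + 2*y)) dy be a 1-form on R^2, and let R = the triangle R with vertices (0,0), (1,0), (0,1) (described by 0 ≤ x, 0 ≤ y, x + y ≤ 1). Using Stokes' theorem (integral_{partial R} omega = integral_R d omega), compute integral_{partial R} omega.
integral_(partial R) omega = 11/6

Stokes: integral_partial_R omega = integral_R d omega with d omega = (∂Q/∂x - ∂P/∂y) dx ∧ dy.
  ∂Q/∂x = 6*x + 2*y
  ∂P/∂y = 6*y - 3
  integrand = ∂Q/∂x - ∂P/∂y = 6*x - 4*y + 3.
Integrating over R: integral_0^1 integral_0^{1-x} (6*x - 4*y + 3) dy dx = 11/6.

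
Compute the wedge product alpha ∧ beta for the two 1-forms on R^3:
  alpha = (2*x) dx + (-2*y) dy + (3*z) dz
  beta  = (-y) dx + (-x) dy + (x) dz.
alpha ∧ beta = (-2*x^2 - 2*y^2) dx ∧ dy + (2*x^2 + 3*y*z) dx ∧ dz + (x*(-2*y + 3*z)) dy ∧ dz

Distribute the wedge, using dx_i ∧ dx_j = -dx_j ∧ dx_i and dx_i ∧ dx_i = 0. For each pair (i, j) with i < j, the coefficient of dx_i ∧ dx_j in alpha ∧ beta is (alpha_i * beta_j - alpha_j * beta_i). Collecting: alpha ∧ beta = (-2*x^2 - 2*y^2) dx ∧ dy + (2*x^2 + 3*y*z) dx ∧ dz + (x*(-2*y + 3*z)) dy ∧ dz.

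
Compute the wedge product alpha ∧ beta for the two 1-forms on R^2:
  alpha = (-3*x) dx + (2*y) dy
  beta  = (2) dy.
alpha ∧ beta = (-6*x) dx ∧ dy

Distribute the wedge, using dx_i ∧ dx_j = -dx_j ∧ dx_i and dx_i ∧ dx_i = 0. For each pair (i, j) with i < j, the coefficient of dx_i ∧ dx_j in alpha ∧ beta is (alpha_i * beta_j - alpha_j * beta_i). Collecting: alpha ∧ beta = (-6*x) dx ∧ dy.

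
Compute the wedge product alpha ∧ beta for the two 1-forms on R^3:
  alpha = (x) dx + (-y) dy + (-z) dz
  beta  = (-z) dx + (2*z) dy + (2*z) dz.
alpha ∧ beta = (z*(2*x - y)) dx ∧ dy + (z*(2*x - z)) dx ∧ dz + (2*z*(-y + z)) dy ∧ dz

Distribute the wedge, using dx_i ∧ dx_j = -dx_j ∧ dx_i and dx_i ∧ dx_i = 0. For each pair (i, j) with i < j, the coefficient of dx_i ∧ dx_j in alpha ∧ beta is (alpha_i * beta_j - alpha_j * beta_i). Collecting: alpha ∧ beta = (z*(2*x - y)) dx ∧ dy + (z*(2*x - z)) dx ∧ dz + (2*z*(-y + z)) dy ∧ dz.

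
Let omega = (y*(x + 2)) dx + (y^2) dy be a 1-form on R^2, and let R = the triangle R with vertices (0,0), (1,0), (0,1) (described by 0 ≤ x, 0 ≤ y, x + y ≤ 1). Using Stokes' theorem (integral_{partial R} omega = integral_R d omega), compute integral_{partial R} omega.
integral_(partial R) omega = -7/6

Stokes: integral_partial_R omega = integral_R d omega with d omega = (∂Q/∂x - ∂P/∂y) dx ∧ dy.
  ∂Q/∂x = 0
  ∂P/∂y = x + 2
  integrand = ∂Q/∂x - ∂P/∂y = -x - 2.
Integrating over R: integral_0^1 integral_0^{1-x} (-x - 2) dy dx = -7/6.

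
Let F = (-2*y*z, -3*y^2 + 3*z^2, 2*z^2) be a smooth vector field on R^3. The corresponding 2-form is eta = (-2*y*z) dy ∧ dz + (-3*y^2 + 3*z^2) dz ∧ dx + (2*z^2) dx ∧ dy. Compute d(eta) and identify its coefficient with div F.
d(eta) = (-6*y + 4*z) dx ∧ dy ∧ dz; div F = -6*y + 4*z

For a 2-form in R^3 of the form above, applying d gives a 3-form with coefficient ∂P/∂x + ∂Q/∂y + ∂R/∂z:
  ∂P/∂x = 0
  ∂Q/∂y = -6*y
  ∂R/∂z = 4*z
Sum = -6*y + 4*z, which is exactly div F.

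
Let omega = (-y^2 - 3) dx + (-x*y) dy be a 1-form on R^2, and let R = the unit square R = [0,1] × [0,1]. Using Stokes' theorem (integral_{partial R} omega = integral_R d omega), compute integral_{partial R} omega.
integral_(partial R) omega = 1/2

Stokes: integral_partial_R omega = integral_R d omega with d omega = (∂Q/∂x - ∂P/∂y) dx ∧ dy.
  ∂Q/∂x = -y
  ∂P/∂y = -2*y
  integrand = ∂Q/∂x - ∂P/∂y = y.
Integrating over R: integral_0^1 integral_0^1 (y) dx dy = 1/2.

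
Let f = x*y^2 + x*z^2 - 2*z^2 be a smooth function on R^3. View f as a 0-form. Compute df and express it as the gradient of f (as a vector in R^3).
df = (y^2 + z^2) dx + (2*x*y) dy + (2*z*(x - 2)) dz; grad f = (y^2 + z^2, 2*x*y, 2*z*(x - 2))

For a 0-form f, d f = (∂f/∂x) dx + (∂f/∂y) dy + (∂f/∂z) dz. The components of the vector representation are exactly the entries of grad f in Cartesian coordinates:
  ∂f/∂x = y^2 + z^2
  ∂f/∂y = 2*x*y
  ∂f/∂z = 2*z*(x - 2).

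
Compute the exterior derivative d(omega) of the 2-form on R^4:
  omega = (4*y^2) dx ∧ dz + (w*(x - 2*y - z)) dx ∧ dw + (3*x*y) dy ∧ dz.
d(omega) = (-5*y) dx ∧ dy ∧ dz + (2*w) dx ∧ dy ∧ dw + (w) dx ∧ dz ∧ dw

For a 2-form omega = sum_{i<j} g_{ij} dx_i ∧ dx_j, the exterior derivative is
  d(omega) = sum_{i<j} d(g_{ij}) ∧ dx_i ∧ dx_j = sum_{i<j, k} (∂g_{ij}/∂x_k) dx_k ∧ dx_i ∧ dx_j.
Expand each term, using dx_k ∧ dx_i ∧ dx_j = sgn(permutation) dx_{(a)} ∧ dx_{(b)} ∧ dx_{(c)} with (a < b < c) sorted:
  d(4*y^2) includes (∂/∂y)(4*y^2) dy = (8*y) dy, which multiplied by dx ∧ dz gives (-8*y) dx ∧ dy ∧ dz
  d(w*(x - 2*y - z)) includes (∂/∂y)(w*(x - 2*y - z)) dy = (-2*w) dy, which multiplied by dx ∧ dw gives (2*w) dx ∧ dy ∧ dw
  d(w*(x - 2*y - z)) includes (∂/∂z)(w*(x - 2*y - z)) dz = (-w) dz, which multiplied by dx ∧ dw gives (w) dx ∧ dz ∧ dw
  d(3*x*y) includes (∂/∂x)(3*x*y) dx = (3*y) dx, which multiplied by dy ∧ dz gives (3*y) dx ∧ dy ∧ dz
Collecting like 3-forms: d(omega) = (-5*y) dx ∧ dy ∧ dz + (2*w) dx ∧ dy ∧ dw + (w) dx ∧ dz ∧ dw.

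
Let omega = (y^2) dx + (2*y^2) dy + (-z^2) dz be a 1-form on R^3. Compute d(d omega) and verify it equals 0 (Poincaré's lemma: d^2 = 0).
d(d omega) = 0

Step 1: d omega = sum_{i<j} (∂f_j/∂x_i - ∂f_i/∂x_j) dx_i ∧ dx_j:
  coeff of dx ∧ dy: -2*y
  coeff of dx ∧ dz: 0
  coeff of dy ∧ dz: 0
Step 2: Apply d again to each 2-form coefficient. The only possible 3-form in R^3 is dx ∧ dy ∧ dz, with coefficient
  ∂(coeff of dy∧dz)/∂x - ∂(coeff of dx∧dz)/∂y + ∂(coeff of dx∧dy)/∂z
  = ∂/∂x (0) - ∂/∂y (0) + ∂/∂z (-2*y).
Each of these terms simplifies to sums of mixed partials that cancel in pairs. The result is 0 (by equality of mixed partials for smooth functions — Schwarz / Clairaut).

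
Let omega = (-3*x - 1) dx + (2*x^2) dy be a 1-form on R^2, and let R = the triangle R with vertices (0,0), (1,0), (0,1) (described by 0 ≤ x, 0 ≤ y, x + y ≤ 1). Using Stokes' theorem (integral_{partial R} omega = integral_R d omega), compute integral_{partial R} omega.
integral_(partial R) omega = 2/3

Stokes: integral_partial_R omega = integral_R d omega with d omega = (∂Q/∂x - ∂P/∂y) dx ∧ dy.
  ∂Q/∂x = 4*x
  ∂P/∂y = 0
  integrand = ∂Q/∂x - ∂P/∂y = 4*x.
Integrating over R: integral_0^1 integral_0^{1-x} (4*x) dy dx = 2/3.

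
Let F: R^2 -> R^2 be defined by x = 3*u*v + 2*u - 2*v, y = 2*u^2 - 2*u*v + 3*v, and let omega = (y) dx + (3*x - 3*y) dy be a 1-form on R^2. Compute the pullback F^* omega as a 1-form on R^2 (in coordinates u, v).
F^* omega = (-24*u^3 + 78*u^2*v + 28*u^2 - 36*u*v^2 - 76*u*v + 39*v^2 + 6*v) du + (18*u^3 - 36*u^2*v - 34*u^2 + 88*u*v + 18*u - 51*v) dv

Using F^*(f dg) = (f ∘ F) d(g ∘ F), substitute each coordinate x_i by F_i(u, v) in f_i, and replace dx_i by d F_i = (∂F_i/∂u) du + (∂F_i/∂v) dv.
  For the x component: f_1(F) = 2*u^2 - 2*u*v + 3*v; d F_1 = (3*v + 2) du + (3*u - 2) dv
  For the y component: f_2(F) = -6*u^2 + 15*u*v + 6*u - 15*v; d F_2 = (4*u - 2*v) du + (3 - 2*u) dv
Combining and collecting du, dv coefficients:
  coeff of du: -24*u^3 + 78*u^2*v + 28*u^2 - 36*u*v^2 - 76*u*v + 39*v^2 + 6*v
  coeff of dv: 18*u^3 - 36*u^2*v - 34*u^2 + 88*u*v + 18*u - 51*v
F^* omega = (-24*u^3 + 78*u^2*v + 28*u^2 - 36*u*v^2 - 76*u*v + 39*v^2 + 6*v) du + (18*u^3 - 36*u^2*v - 34*u^2 + 88*u*v + 18*u - 51*v) dv.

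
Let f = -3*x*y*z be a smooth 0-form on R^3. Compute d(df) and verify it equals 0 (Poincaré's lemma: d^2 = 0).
d(df) = 0

Step 1: df = sum_i (∂f/∂x_i) dx_i = (-3*y*z) dx + (-3*x*z) dy + (-3*x*y) dz.
Step 2: Apply d again. Using the 1-form formula, the coefficient of dx ∧ dy in d(df) is ∂^2 f/∂x ∂y - ∂^2 f/∂y ∂x = (-3*z) - (-3*z) = 0 (equality of mixed partials for smooth f).
Similarly for dx ∧ dz and dy ∧ dz — all coefficients vanish. So d(df) = 0.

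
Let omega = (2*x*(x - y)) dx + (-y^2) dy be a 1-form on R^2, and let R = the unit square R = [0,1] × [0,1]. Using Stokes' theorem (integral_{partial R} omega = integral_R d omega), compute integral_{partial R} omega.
integral_(partial R) omega = 1

Stokes: integral_partial_R omega = integral_R d omega with d omega = (∂Q/∂x - ∂P/∂y) dx ∧ dy.
  ∂Q/∂x = 0
  ∂P/∂y = -2*x
  integrand = ∂Q/∂x - ∂P/∂y = 2*x.
Integrating over R: integral_0^1 integral_0^1 (2*x) dx dy = 1.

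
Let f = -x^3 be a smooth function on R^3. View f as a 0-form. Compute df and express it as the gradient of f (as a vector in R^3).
df = (-3*x^2) dx + (0) dy + (0) dz; grad f = (-3*x^2, 0, 0)

For a 0-form f, d f = (∂f/∂x) dx + (∂f/∂y) dy + (∂f/∂z) dz. The components of the vector representation are exactly the entries of grad f in Cartesian coordinates:
  ∂f/∂x = -3*x^2
  ∂f/∂y = 0
  ∂f/∂z = 0.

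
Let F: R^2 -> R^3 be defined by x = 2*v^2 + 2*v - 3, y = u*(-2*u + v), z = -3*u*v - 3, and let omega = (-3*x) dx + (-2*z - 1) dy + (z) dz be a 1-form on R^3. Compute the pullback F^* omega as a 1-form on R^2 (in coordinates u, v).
F^* omega = (-24*u^2*v + 15*u*v^2 - 20*u + 14*v) du + (15*u^2*v + 14*u - 24*v^3 - 36*v^2 + 24*v + 18) dv

Using F^*(f dg) = (f ∘ F) d(g ∘ F), substitute each coordinate x_i by F_i(u, v) in f_i, and replace dx_i by d F_i = (∂F_i/∂u) du + (∂F_i/∂v) dv.
  For the x component: f_1(F) = -6*v^2 - 6*v + 9; d F_1 = (0) du + (4*v + 2) dv
  For the y component: f_2(F) = 6*u*v + 5; d F_2 = (-4*u + v) du + (u) dv
  For the z component: f_3(F) = -3*u*v - 3; d F_3 = (-3*v) du + (-3*u) dv
Combining and collecting du, dv coefficients:
  coeff of du: -24*u^2*v + 15*u*v^2 - 20*u + 14*v
  coeff of dv: 15*u^2*v + 14*u - 24*v^3 - 36*v^2 + 24*v + 18
F^* omega = (-24*u^2*v + 15*u*v^2 - 20*u + 14*v) du + (15*u^2*v + 14*u - 24*v^3 - 36*v^2 + 24*v + 18) dv.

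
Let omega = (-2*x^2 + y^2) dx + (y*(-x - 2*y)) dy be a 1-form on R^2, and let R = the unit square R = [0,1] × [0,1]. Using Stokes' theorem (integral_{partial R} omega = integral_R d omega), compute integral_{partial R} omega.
integral_(partial R) omega = -3/2

Stokes: integral_partial_R omega = integral_R d omega with d omega = (∂Q/∂x - ∂P/∂y) dx ∧ dy.
  ∂Q/∂x = -y
  ∂P/∂y = 2*y
  integrand = ∂Q/∂x - ∂P/∂y = -3*y.
Integrating over R: integral_0^1 integral_0^1 (-3*y) dx dy = -3/2.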